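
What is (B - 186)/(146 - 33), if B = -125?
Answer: -311/113 ≈ -2.7522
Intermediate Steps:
(B - 186)/(146 - 33) = (-125 - 186)/(146 - 33) = -311/113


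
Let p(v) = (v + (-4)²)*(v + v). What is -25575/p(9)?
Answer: -341/6 ≈ -56.833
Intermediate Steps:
p(v) = 2*v*(16 + v) (p(v) = (v + 16)*(2*v) = (16 + v)*(2*v) = 2*v*(16 + v))
-25575/p(9) = -25575*1/(18*(16 + 9)) = -25575/(2*9*25) = -25575/450 = -25575*1/450 = -341/6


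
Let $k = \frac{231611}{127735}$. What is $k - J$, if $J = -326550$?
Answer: $\frac{41712095861}{127735} \approx 3.2655 \cdot 10^{5}$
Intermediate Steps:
$k = \frac{231611}{127735}$ ($k = 231611 \cdot \frac{1}{127735} = \frac{231611}{127735} \approx 1.8132$)
$k - J = \frac{231611}{127735} - -326550 = \frac{231611}{127735} + 326550 = \frac{41712095861}{127735}$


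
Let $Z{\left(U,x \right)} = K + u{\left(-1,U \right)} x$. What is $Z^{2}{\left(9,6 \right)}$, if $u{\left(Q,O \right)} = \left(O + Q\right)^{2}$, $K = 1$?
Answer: $148225$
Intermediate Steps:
$Z{\left(U,x \right)} = 1 + x \left(-1 + U\right)^{2}$ ($Z{\left(U,x \right)} = 1 + \left(U - 1\right)^{2} x = 1 + \left(-1 + U\right)^{2} x = 1 + x \left(-1 + U\right)^{2}$)
$Z^{2}{\left(9,6 \right)} = \left(1 + 6 \left(-1 + 9\right)^{2}\right)^{2} = \left(1 + 6 \cdot 8^{2}\right)^{2} = \left(1 + 6 \cdot 64\right)^{2} = \left(1 + 384\right)^{2} = 385^{2} = 148225$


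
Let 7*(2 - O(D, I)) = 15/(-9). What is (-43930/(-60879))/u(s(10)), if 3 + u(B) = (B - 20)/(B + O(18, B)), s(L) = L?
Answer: -11290010/59722299 ≈ -0.18904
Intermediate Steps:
O(D, I) = 47/21 (O(D, I) = 2 - 15/(7*(-9)) = 2 - 15*(-1)/(7*9) = 2 - 1/7*(-5/3) = 2 + 5/21 = 47/21)
u(B) = -3 + (-20 + B)/(47/21 + B) (u(B) = -3 + (B - 20)/(B + 47/21) = -3 + (-20 + B)/(47/21 + B))
(-43930/(-60879))/u(s(10)) = (-43930/(-60879))/((3*(-187 - 14*10)/(47 + 21*10))) = (-43930*(-1/60879))/((3*(-187 - 140)/(47 + 210))) = 43930/(60879*((3*(-327)/257))) = 43930/(60879*((3*(1/257)*(-327)))) = 43930/(60879*(-981/257)) = (43930/60879)*(-257/981) = -11290010/59722299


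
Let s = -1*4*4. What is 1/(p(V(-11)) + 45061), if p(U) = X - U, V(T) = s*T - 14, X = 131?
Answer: 1/45030 ≈ 2.2207e-5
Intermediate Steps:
s = -16 (s = -4*4 = -16)
V(T) = -14 - 16*T (V(T) = -16*T - 14 = -14 - 16*T)
p(U) = 131 - U
1/(p(V(-11)) + 45061) = 1/((131 - (-14 - 16*(-11))) + 45061) = 1/((131 - (-14 + 176)) + 45061) = 1/((131 - 1*162) + 45061) = 1/((131 - 162) + 45061) = 1/(-31 + 45061) = 1/45030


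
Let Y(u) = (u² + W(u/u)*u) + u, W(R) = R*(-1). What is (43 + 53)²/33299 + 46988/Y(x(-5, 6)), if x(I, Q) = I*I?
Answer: 1570413412/20811875 ≈ 75.458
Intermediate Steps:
W(R) = -R
x(I, Q) = I²
Y(u) = u² (Y(u) = (u² + (-u/u)*u) + u = (u² + (-1*1)*u) + u = (u² - u) + u = u²)
(43 + 53)²/33299 + 46988/Y(x(-5, 6)) = (43 + 53)²/33299 + 46988/(((-5)²)²) = 96²*(1/33299) + 46988/(25²) = 9216*(1/33299) + 46988/625 = 9216/33299 + 46988*(1/625) = 9216/33299 + 46988/625 = 1570413412/20811875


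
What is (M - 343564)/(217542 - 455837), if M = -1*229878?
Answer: 573442/238295 ≈ 2.4064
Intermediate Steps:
M = -229878
(M - 343564)/(217542 - 455837) = (-229878 - 343564)/(217542 - 455837) = -573442/(-238295) = -573442*(-1/238295) = 573442/238295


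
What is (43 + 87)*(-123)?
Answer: -15990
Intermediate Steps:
(43 + 87)*(-123) = 130*(-123) = -15990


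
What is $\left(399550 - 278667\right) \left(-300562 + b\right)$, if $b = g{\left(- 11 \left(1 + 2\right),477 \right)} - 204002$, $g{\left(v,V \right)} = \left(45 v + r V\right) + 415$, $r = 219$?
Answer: $-48494753993$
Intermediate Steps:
$g{\left(v,V \right)} = 415 + 45 v + 219 V$ ($g{\left(v,V \right)} = \left(45 v + 219 V\right) + 415 = 415 + 45 v + 219 V$)
$b = -100609$ ($b = \left(415 + 45 \left(- 11 \left(1 + 2\right)\right) + 219 \cdot 477\right) - 204002 = \left(415 + 45 \left(\left(-11\right) 3\right) + 104463\right) - 204002 = \left(415 + 45 \left(-33\right) + 104463\right) - 204002 = \left(415 - 1485 + 104463\right) - 204002 = 103393 - 204002 = -100609$)
$\left(399550 - 278667\right) \left(-300562 + b\right) = \left(399550 - 278667\right) \left(-300562 - 100609\right) = 120883 \left(-401171\right) = -48494753993$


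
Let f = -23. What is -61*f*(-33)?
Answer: -46299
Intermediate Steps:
-61*f*(-33) = -61*(-23)*(-33) = 1403*(-33) = -46299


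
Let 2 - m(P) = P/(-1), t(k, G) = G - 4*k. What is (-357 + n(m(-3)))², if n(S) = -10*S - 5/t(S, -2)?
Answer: 488601/4 ≈ 1.2215e+5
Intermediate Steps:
m(P) = 2 + P (m(P) = 2 - P/(-1) = 2 - P*(-1) = 2 - (-1)*P = 2 + P)
n(S) = -10*S - 5/(-2 - 4*S)
(-357 + n(m(-3)))² = (-357 + 5*(1 - 4*(2 - 3)*(1 + 2*(2 - 3)))/(2*(1 + 2*(2 - 3))))² = (-357 + 5*(1 - 4*(-1)*(1 + 2*(-1)))/(2*(1 + 2*(-1))))² = (-357 + 5*(1 - 4*(-1)*(1 - 2))/(2*(1 - 2)))² = (-357 + (5/2)*(1 - 4*(-1)*(-1))/(-1))² = (-357 + (5/2)*(-1)*(1 - 4))² = (-357 + (5/2)*(-1)*(-3))² = (-357 + 15/2)² = (-699/2)² = 488601/4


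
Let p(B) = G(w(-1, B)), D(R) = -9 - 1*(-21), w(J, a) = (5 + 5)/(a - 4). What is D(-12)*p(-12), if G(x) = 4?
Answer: 48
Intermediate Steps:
w(J, a) = 10/(-4 + a)
D(R) = 12 (D(R) = -9 + 21 = 12)
p(B) = 4
D(-12)*p(-12) = 12*4 = 48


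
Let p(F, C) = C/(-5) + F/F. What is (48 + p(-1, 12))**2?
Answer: 54289/25 ≈ 2171.6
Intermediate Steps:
p(F, C) = 1 - C/5 (p(F, C) = C*(-1/5) + 1 = -C/5 + 1 = 1 - C/5)
(48 + p(-1, 12))**2 = (48 + (1 - 1/5*12))**2 = (48 + (1 - 12/5))**2 = (48 - 7/5)**2 = (233/5)**2 = 54289/25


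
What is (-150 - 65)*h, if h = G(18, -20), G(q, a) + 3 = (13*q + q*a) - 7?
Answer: 29240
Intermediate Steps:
G(q, a) = -10 + 13*q + a*q (G(q, a) = -3 + ((13*q + q*a) - 7) = -3 + ((13*q + a*q) - 7) = -3 + (-7 + 13*q + a*q) = -10 + 13*q + a*q)
h = -136 (h = -10 + 13*18 - 20*18 = -10 + 234 - 360 = -136)
(-150 - 65)*h = (-150 - 65)*(-136) = -215*(-136) = 29240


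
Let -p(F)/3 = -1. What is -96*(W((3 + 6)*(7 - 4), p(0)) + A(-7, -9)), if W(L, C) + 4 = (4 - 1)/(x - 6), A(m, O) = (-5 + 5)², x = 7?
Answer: 96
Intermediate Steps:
p(F) = 3 (p(F) = -3*(-1) = 3)
A(m, O) = 0 (A(m, O) = 0² = 0)
W(L, C) = -1 (W(L, C) = -4 + (4 - 1)/(7 - 6) = -4 + 3/1 = -4 + 3*1 = -4 + 3 = -1)
-96*(W((3 + 6)*(7 - 4), p(0)) + A(-7, -9)) = -96*(-1 + 0) = -96*(-1) = 96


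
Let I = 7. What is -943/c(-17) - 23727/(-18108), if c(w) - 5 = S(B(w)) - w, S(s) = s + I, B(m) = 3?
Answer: -1359715/48288 ≈ -28.158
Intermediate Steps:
S(s) = 7 + s (S(s) = s + 7 = 7 + s)
c(w) = 15 - w (c(w) = 5 + ((7 + 3) - w) = 5 + (10 - w) = 15 - w)
-943/c(-17) - 23727/(-18108) = -943/(15 - 1*(-17)) - 23727/(-18108) = -943/(15 + 17) - 23727*(-1/18108) = -943/32 + 7909/6036 = -1359715/48288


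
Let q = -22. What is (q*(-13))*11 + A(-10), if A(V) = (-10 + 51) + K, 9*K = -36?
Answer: 3183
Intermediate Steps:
K = -4 (K = (⅑)*(-36) = -4)
A(V) = 37 (A(V) = (-10 + 51) - 4 = 41 - 4 = 37)
(q*(-13))*11 + A(-10) = -22*(-13)*11 + 37 = 286*11 + 37 = 3146 + 37 = 3183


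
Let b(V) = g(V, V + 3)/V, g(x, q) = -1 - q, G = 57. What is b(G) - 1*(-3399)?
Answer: 193682/57 ≈ 3397.9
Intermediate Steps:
b(V) = (-4 - V)/V (b(V) = (-1 - (V + 3))/V = (-1 - (3 + V))/V = (-1 + (-3 - V))/V = (-4 - V)/V)
b(G) - 1*(-3399) = (-4 - 1*57)/57 - 1*(-3399) = (-4 - 57)/57 + 3399 = (1/57)*(-61) + 3399 = -61/57 + 3399 = 193682/57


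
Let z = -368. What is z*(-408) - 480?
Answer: 149664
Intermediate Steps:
z*(-408) - 480 = -368*(-408) - 480 = 150144 - 480 = 149664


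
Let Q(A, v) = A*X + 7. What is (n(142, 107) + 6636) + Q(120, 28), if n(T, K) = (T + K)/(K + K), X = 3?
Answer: 1498891/214 ≈ 7004.2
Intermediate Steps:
n(T, K) = (K + T)/(2*K) (n(T, K) = (K + T)/((2*K)) = (K + T)*(1/(2*K)) = (K + T)/(2*K))
Q(A, v) = 7 + 3*A (Q(A, v) = A*3 + 7 = 3*A + 7 = 7 + 3*A)
(n(142, 107) + 6636) + Q(120, 28) = ((1/2)*(107 + 142)/107 + 6636) + (7 + 3*120) = ((1/2)*(1/107)*249 + 6636) + (7 + 360) = (249/214 + 6636) + 367 = 1420353/214 + 367 = 1498891/214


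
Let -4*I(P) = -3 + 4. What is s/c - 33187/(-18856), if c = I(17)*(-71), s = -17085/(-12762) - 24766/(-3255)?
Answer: 999315237353/441374365560 ≈ 2.2641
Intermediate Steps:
I(P) = -1/4 (I(P) = -(-3 + 4)/4 = -1/4*1 = -1/4)
s = 5899609/659370 (s = -17085*(-1/12762) - 24766*(-1/3255) = 5695/4254 + 3538/465 = 5899609/659370 ≈ 8.9473)
c = 71/4 (c = -1/4*(-71) = 71/4 ≈ 17.750)
s/c - 33187/(-18856) = 5899609/(659370*(71/4)) - 33187/(-18856) = (5899609/659370)*(4/71) - 33187*(-1/18856) = 11799218/23407635 + 33187/18856 = 999315237353/441374365560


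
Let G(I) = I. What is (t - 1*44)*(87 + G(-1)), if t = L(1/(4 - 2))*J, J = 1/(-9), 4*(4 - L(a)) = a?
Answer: -137557/36 ≈ -3821.0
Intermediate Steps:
L(a) = 4 - a/4
J = -⅑ ≈ -0.11111
t = -31/72 (t = (4 - 1/(4*(4 - 2)))*(-⅑) = (4 - ¼/2)*(-⅑) = (4 - ¼*½)*(-⅑) = (4 - ⅛)*(-⅑) = (31/8)*(-⅑) = -31/72 ≈ -0.43056)
(t - 1*44)*(87 + G(-1)) = (-31/72 - 1*44)*(87 - 1) = (-31/72 - 44)*86 = -3199/72*86 = -137557/36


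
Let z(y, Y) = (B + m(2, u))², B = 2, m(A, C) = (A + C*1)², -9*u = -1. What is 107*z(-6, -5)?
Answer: 29267603/6561 ≈ 4460.8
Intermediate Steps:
u = ⅑ (u = -⅑*(-1) = ⅑ ≈ 0.11111)
m(A, C) = (A + C)²
z(y, Y) = 273529/6561 (z(y, Y) = (2 + (2 + ⅑)²)² = (2 + (19/9)²)² = (2 + 361/81)² = (523/81)² = 273529/6561)
107*z(-6, -5) = 107*(273529/6561) = 29267603/6561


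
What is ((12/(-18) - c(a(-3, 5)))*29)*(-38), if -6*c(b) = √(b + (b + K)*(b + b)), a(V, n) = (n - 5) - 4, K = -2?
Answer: 2204/3 - 1102*√11/3 ≈ -483.64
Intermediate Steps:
a(V, n) = -9 + n (a(V, n) = (-5 + n) - 4 = -9 + n)
c(b) = -√(b + 2*b*(-2 + b))/6 (c(b) = -√(b + (b - 2)*(b + b))/6 = -√(b + (-2 + b)*(2*b))/6 = -√(b + 2*b*(-2 + b))/6)
((12/(-18) - c(a(-3, 5)))*29)*(-38) = ((12/(-18) - (-1)*√((-9 + 5)*(-3 + 2*(-9 + 5)))/6)*29)*(-38) = ((12*(-1/18) - (-1)*√(-4*(-3 + 2*(-4)))/6)*29)*(-38) = ((-⅔ - (-1)*√(-4*(-3 - 8))/6)*29)*(-38) = ((-⅔ - (-1)*√(-4*(-11))/6)*29)*(-38) = ((-⅔ - (-1)*√44/6)*29)*(-38) = ((-⅔ - (-1)*2*√11/6)*29)*(-38) = ((-⅔ - (-1)*√11/3)*29)*(-38) = ((-⅔ + √11/3)*29)*(-38) = (-58/3 + 29*√11/3)*(-38) = 2204/3 - 1102*√11/3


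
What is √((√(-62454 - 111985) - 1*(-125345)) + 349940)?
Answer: √(475285 + I*√174439) ≈ 689.41 + 0.303*I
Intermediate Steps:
√((√(-62454 - 111985) - 1*(-125345)) + 349940) = √((√(-174439) + 125345) + 349940) = √((I*√174439 + 125345) + 349940) = √((125345 + I*√174439) + 349940) = √(475285 + I*√174439)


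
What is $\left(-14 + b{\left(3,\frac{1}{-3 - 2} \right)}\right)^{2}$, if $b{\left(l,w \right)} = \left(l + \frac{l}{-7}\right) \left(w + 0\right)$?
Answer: $\frac{258064}{1225} \approx 210.66$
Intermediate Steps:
$b{\left(l,w \right)} = \frac{6 l w}{7}$ ($b{\left(l,w \right)} = \left(l + l \left(- \frac{1}{7}\right)\right) w = \left(l - \frac{l}{7}\right) w = \frac{6 l}{7} w = \frac{6 l w}{7}$)
$\left(-14 + b{\left(3,\frac{1}{-3 - 2} \right)}\right)^{2} = \left(-14 + \frac{6}{7} \cdot 3 \frac{1}{-3 - 2}\right)^{2} = \left(-14 + \frac{6}{7} \cdot 3 \frac{1}{-5}\right)^{2} = \left(-14 + \frac{6}{7} \cdot 3 \left(- \frac{1}{5}\right)\right)^{2} = \left(-14 - \frac{18}{35}\right)^{2} = \left(- \frac{508}{35}\right)^{2} = \frac{258064}{1225}$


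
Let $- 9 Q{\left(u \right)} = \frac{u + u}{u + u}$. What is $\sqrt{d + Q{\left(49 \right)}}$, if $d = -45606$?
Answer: $\frac{i \sqrt{410455}}{3} \approx 213.56 i$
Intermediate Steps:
$Q{\left(u \right)} = - \frac{1}{9}$ ($Q{\left(u \right)} = - \frac{\left(u + u\right) \frac{1}{u + u}}{9} = - \frac{2 u \frac{1}{2 u}}{9} = \left(- \frac{1}{9}\right) 1 = - \frac{1}{9}$)
$\sqrt{d + Q{\left(49 \right)}} = \sqrt{-45606 - \frac{1}{9}} = \sqrt{- \frac{410455}{9}} = \frac{i \sqrt{410455}}{3}$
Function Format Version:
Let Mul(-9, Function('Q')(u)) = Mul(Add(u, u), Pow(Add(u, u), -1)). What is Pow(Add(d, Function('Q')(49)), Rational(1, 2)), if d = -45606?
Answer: Mul(Rational(1, 3), I, Pow(410455, Rational(1, 2))) ≈ Mul(213.56, I)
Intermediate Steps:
Function('Q')(u) = Rational(-1, 9) (Function('Q')(u) = Mul(Rational(-1, 9), Mul(Add(u, u), Pow(Add(u, u), -1))) = Mul(Rational(-1, 9), Mul(Mul(2, u), Pow(Mul(2, u), -1))) = Mul(Rational(-1, 9), Mul(Mul(2, u), Mul(Rational(1, 2), Pow(u, -1)))) = Mul(Rational(-1, 9), 1) = Rational(-1, 9))
Pow(Add(d, Function('Q')(49)), Rational(1, 2)) = Pow(Add(-45606, Rational(-1, 9)), Rational(1, 2)) = Pow(Rational(-410455, 9), Rational(1, 2)) = Mul(Rational(1, 3), I, Pow(410455, Rational(1, 2)))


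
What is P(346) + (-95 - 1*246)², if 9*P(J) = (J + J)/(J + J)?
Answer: 1046530/9 ≈ 1.1628e+5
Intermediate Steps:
P(J) = ⅑ (P(J) = ((J + J)/(J + J))/9 = ((2*J)/((2*J)))/9 = ((2*J)*(1/(2*J)))/9 = (⅑)*1 = ⅑)
P(346) + (-95 - 1*246)² = ⅑ + (-95 - 1*246)² = ⅑ + (-95 - 246)² = ⅑ + (-341)² = ⅑ + 116281 = 1046530/9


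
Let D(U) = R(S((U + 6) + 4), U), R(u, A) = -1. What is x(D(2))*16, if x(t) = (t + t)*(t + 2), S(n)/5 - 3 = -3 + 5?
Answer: -32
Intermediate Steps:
S(n) = 25 (S(n) = 15 + 5*(-3 + 5) = 15 + 5*2 = 15 + 10 = 25)
D(U) = -1
x(t) = 2*t*(2 + t) (x(t) = (2*t)*(2 + t) = 2*t*(2 + t))
x(D(2))*16 = (2*(-1)*(2 - 1))*16 = (2*(-1)*1)*16 = -2*16 = -32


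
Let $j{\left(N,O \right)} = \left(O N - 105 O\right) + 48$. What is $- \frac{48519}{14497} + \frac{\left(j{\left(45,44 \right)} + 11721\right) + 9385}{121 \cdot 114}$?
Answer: $- \frac{10549306}{5262411} \approx -2.0047$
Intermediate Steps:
$j{\left(N,O \right)} = 48 - 105 O + N O$ ($j{\left(N,O \right)} = \left(N O - 105 O\right) + 48 = \left(- 105 O + N O\right) + 48 = 48 - 105 O + N O$)
$- \frac{48519}{14497} + \frac{\left(j{\left(45,44 \right)} + 11721\right) + 9385}{121 \cdot 114} = - \frac{48519}{14497} + \frac{\left(\left(48 - 4620 + 45 \cdot 44\right) + 11721\right) + 9385}{121 \cdot 114} = \left(-48519\right) \frac{1}{14497} + \frac{\left(\left(48 - 4620 + 1980\right) + 11721\right) + 9385}{13794} = - \frac{48519}{14497} + \left(\left(-2592 + 11721\right) + 9385\right) \frac{1}{13794} = - \frac{48519}{14497} + \left(9129 + 9385\right) \frac{1}{13794} = - \frac{48519}{14497} + 18514 \cdot \frac{1}{13794} = - \frac{48519}{14497} + \frac{9257}{6897} = - \frac{10549306}{5262411}$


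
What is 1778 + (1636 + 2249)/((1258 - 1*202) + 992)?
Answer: 3645229/2048 ≈ 1779.9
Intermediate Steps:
1778 + (1636 + 2249)/((1258 - 1*202) + 992) = 1778 + 3885/((1258 - 202) + 992) = 1778 + 3885/(1056 + 992) = 1778 + 3885/2048 = 3645229/2048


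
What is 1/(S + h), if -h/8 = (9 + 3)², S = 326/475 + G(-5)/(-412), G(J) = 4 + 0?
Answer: -48925/56328497 ≈ -0.00086857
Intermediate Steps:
G(J) = 4
S = 33103/48925 (S = 326/475 + 4/(-412) = 326*(1/475) + 4*(-1/412) = 326/475 - 1/103 = 33103/48925 ≈ 0.67661)
h = -1152 (h = -8*(9 + 3)² = -8*12² = -8*144 = -1152)
1/(S + h) = 1/(33103/48925 - 1152) = 1/(-56328497/48925) = -48925/56328497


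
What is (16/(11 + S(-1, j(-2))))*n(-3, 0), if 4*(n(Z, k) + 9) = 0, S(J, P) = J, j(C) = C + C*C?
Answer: -72/5 ≈ -14.400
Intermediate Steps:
j(C) = C + C²
n(Z, k) = -9 (n(Z, k) = -9 + (¼)*0 = -9 + 0 = -9)
(16/(11 + S(-1, j(-2))))*n(-3, 0) = (16/(11 - 1))*(-9) = (16/10)*(-9) = (16*(⅒))*(-9) = (8/5)*(-9) = -72/5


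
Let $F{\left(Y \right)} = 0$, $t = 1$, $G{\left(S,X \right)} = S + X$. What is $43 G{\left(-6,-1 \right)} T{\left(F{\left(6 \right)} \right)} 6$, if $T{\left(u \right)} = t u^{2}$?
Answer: $0$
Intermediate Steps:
$T{\left(u \right)} = u^{2}$ ($T{\left(u \right)} = 1 u^{2} = u^{2}$)
$43 G{\left(-6,-1 \right)} T{\left(F{\left(6 \right)} \right)} 6 = 43 \left(-6 - 1\right) 0^{2} \cdot 6 = 43 \left(-7\right) 0 \cdot 6 = \left(-301\right) 0 = 0$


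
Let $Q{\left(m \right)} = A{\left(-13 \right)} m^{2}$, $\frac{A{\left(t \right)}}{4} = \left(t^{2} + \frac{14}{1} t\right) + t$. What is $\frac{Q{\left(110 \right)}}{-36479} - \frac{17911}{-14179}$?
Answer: $\frac{18496228969}{517235741} \approx 35.76$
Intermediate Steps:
$A{\left(t \right)} = 4 t^{2} + 60 t$ ($A{\left(t \right)} = 4 \left(\left(t^{2} + \frac{14}{1} t\right) + t\right) = 4 \left(\left(t^{2} + 14 \cdot 1 t\right) + t\right) = 4 \left(\left(t^{2} + 14 t\right) + t\right) = 4 \left(t^{2} + 15 t\right) = 4 t^{2} + 60 t$)
$Q{\left(m \right)} = - 104 m^{2}$ ($Q{\left(m \right)} = 4 \left(-13\right) \left(15 - 13\right) m^{2} = 4 \left(-13\right) 2 m^{2} = - 104 m^{2}$)
$\frac{Q{\left(110 \right)}}{-36479} - \frac{17911}{-14179} = \frac{\left(-104\right) 110^{2}}{-36479} - \frac{17911}{-14179} = \left(-104\right) 12100 \left(- \frac{1}{36479}\right) - - \frac{17911}{14179} = \left(-1258400\right) \left(- \frac{1}{36479}\right) + \frac{17911}{14179} = \frac{1258400}{36479} + \frac{17911}{14179} = \frac{18496228969}{517235741}$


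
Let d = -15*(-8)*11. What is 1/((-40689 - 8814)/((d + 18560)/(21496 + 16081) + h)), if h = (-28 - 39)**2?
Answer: -168703033/1860174231 ≈ -0.090692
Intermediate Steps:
d = 1320 (d = 120*11 = 1320)
h = 4489 (h = (-67)**2 = 4489)
1/((-40689 - 8814)/((d + 18560)/(21496 + 16081) + h)) = 1/((-40689 - 8814)/((1320 + 18560)/(21496 + 16081) + 4489)) = 1/(-49503/(19880/37577 + 4489)) = 1/(-49503/168703033/37577) = 1/(-49503*37577/168703033) = 1/(-1860174231/168703033) = -168703033/1860174231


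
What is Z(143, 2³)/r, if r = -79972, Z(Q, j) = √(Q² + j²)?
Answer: -√20513/79972 ≈ -0.0017909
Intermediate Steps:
Z(143, 2³)/r = √(143² + (2³)²)/(-79972) = √(20449 + 8²)*(-1/79972) = √(20449 + 64)*(-1/79972) = √20513*(-1/79972) = -√20513/79972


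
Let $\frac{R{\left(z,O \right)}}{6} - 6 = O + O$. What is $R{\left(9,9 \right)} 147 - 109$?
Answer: $21059$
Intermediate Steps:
$R{\left(z,O \right)} = 36 + 12 O$ ($R{\left(z,O \right)} = 36 + 6 \left(O + O\right) = 36 + 6 \cdot 2 O = 36 + 12 O$)
$R{\left(9,9 \right)} 147 - 109 = \left(36 + 12 \cdot 9\right) 147 - 109 = \left(36 + 108\right) 147 - 109 = 144 \cdot 147 - 109 = 21168 - 109 = 21059$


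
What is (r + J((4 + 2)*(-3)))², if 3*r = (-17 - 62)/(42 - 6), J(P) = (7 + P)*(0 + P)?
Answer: 453903025/11664 ≈ 38915.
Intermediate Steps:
J(P) = P*(7 + P) (J(P) = (7 + P)*P = P*(7 + P))
r = -79/108 (r = ((-17 - 62)/(42 - 6))/3 = (-79/36)/3 = (-79*1/36)/3 = (⅓)*(-79/36) = -79/108 ≈ -0.73148)
(r + J((4 + 2)*(-3)))² = (-79/108 + ((4 + 2)*(-3))*(7 + (4 + 2)*(-3)))² = (-79/108 + (6*(-3))*(7 + 6*(-3)))² = (-79/108 - 18*(7 - 18))² = (-79/108 - 18*(-11))² = (-79/108 + 198)² = (21305/108)² = 453903025/11664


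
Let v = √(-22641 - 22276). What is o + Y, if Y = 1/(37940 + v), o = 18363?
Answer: 26433327675611/1439488517 - I*√44917/1439488517 ≈ 18363.0 - 1.4723e-7*I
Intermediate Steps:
v = I*√44917 (v = √(-44917) = I*√44917 ≈ 211.94*I)
Y = 1/(37940 + I*√44917) ≈ 2.6357e-5 - 1.472e-7*I
o + Y = 18363 + (37940/1439488517 - I*√44917/1439488517) = 26433327675611/1439488517 - I*√44917/1439488517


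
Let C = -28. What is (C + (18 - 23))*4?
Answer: -132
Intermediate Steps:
(C + (18 - 23))*4 = (-28 + (18 - 23))*4 = (-28 - 5)*4 = -33*4 = -132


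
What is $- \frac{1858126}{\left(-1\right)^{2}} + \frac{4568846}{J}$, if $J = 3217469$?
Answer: $- \frac{5978458234248}{3217469} \approx -1.8581 \cdot 10^{6}$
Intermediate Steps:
$- \frac{1858126}{\left(-1\right)^{2}} + \frac{4568846}{J} = - \frac{1858126}{\left(-1\right)^{2}} + \frac{4568846}{3217469} = - \frac{1858126}{1} + 4568846 \cdot \frac{1}{3217469} = \left(-1858126\right) 1 + \frac{4568846}{3217469} = -1858126 + \frac{4568846}{3217469} = - \frac{5978458234248}{3217469}$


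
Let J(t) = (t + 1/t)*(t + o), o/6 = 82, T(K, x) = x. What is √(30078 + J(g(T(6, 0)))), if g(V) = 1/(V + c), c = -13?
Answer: 8*√62438/13 ≈ 153.77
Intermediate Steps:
g(V) = 1/(-13 + V) (g(V) = 1/(V - 13) = 1/(-13 + V))
o = 492 (o = 6*82 = 492)
J(t) = (492 + t)*(t + 1/t) (J(t) = (t + 1/t)*(t + 492) = (t + 1/t)*(492 + t) = (492 + t)*(t + 1/t))
√(30078 + J(g(T(6, 0)))) = √(30078 + (1 + (1/(-13 + 0))² + 492/(-13 + 0) + 492/(1/(-13 + 0)))) = √(30078 + (1 + (1/(-13))² + 492/(-13) + 492/(1/(-13)))) = √(30078 + (1 + (-1/13)² + 492*(-1/13) + 492/(-1/13))) = √(30078 + (1 + 1/169 - 492/13 + 492*(-13))) = √(30078 + (1 + 1/169 - 492/13 - 6396)) = √(30078 - 1087150/169) = √(3996032/169) = 8*√62438/13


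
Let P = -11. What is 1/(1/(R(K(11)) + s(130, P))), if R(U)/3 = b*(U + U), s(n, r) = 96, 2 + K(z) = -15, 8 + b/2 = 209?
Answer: -40908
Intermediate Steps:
b = 402 (b = -16 + 2*209 = -16 + 418 = 402)
K(z) = -17 (K(z) = -2 - 15 = -17)
R(U) = 2412*U (R(U) = 3*(402*(U + U)) = 3*(402*(2*U)) = 3*(804*U) = 2412*U)
1/(1/(R(K(11)) + s(130, P))) = 1/(1/(2412*(-17) + 96)) = 1/(1/(-41004 + 96)) = 1/(1/(-40908)) = 1/(-1/40908) = -40908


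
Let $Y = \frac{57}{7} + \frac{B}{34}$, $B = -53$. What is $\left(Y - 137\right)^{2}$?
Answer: $\frac{963419521}{56644} \approx 17008.0$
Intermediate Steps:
$Y = \frac{1567}{238}$ ($Y = \frac{57}{7} - \frac{53}{34} = \frac{1567}{238} \approx 6.584$)
$\left(Y - 137\right)^{2} = \left(\frac{1567}{238} - 137\right)^{2} = \left(- \frac{31039}{238}\right)^{2} = \frac{963419521}{56644}$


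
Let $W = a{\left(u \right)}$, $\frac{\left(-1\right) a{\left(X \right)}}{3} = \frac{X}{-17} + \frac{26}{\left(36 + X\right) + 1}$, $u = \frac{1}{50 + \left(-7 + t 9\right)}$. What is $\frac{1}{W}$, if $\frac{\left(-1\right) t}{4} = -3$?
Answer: $- \frac{7172198}{15108681} \approx -0.47471$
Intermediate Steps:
$t = 12$ ($t = \left(-4\right) \left(-3\right) = 12$)
$u = \frac{1}{151}$ ($u = \frac{1}{50 + \left(-7 + 12 \cdot 9\right)} = \frac{1}{50 + \left(-7 + 108\right)} = \frac{1}{50 + 101} = \frac{1}{151} \approx 0.0066225$)
$a{\left(X \right)} = - \frac{78}{37 + X} + \frac{3 X}{17}$ ($a{\left(X \right)} = - 3 \left(\frac{X}{-17} + \frac{26}{\left(36 + X\right) + 1}\right) = - 3 \left(X \left(- \frac{1}{17}\right) + \frac{26}{37 + X}\right) = - 3 \left(- \frac{X}{17} + \frac{26}{37 + X}\right) = - 3 \left(\frac{26}{37 + X} - \frac{X}{17}\right) = - \frac{78}{37 + X} + \frac{3 X}{17}$)
$W = - \frac{15108681}{7172198}$ ($W = \frac{3 \left(-442 + \left(\frac{1}{151}\right)^{2} + 37 \cdot \frac{1}{151}\right)}{17 \left(37 + \frac{1}{151}\right)} = \frac{3 \left(-442 + \frac{1}{22801} + \frac{37}{151}\right)}{17 \cdot \frac{5588}{151}} = \frac{3}{17} \cdot \frac{151}{5588} \left(- \frac{10072454}{22801}\right) = - \frac{15108681}{7172198} \approx -2.1066$)
$\frac{1}{W} = \frac{1}{- \frac{15108681}{7172198}} = - \frac{7172198}{15108681}$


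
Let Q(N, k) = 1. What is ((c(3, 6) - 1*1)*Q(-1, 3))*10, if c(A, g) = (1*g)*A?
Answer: 170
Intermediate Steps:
c(A, g) = A*g (c(A, g) = g*A = A*g)
((c(3, 6) - 1*1)*Q(-1, 3))*10 = ((3*6 - 1*1)*1)*10 = ((18 - 1)*1)*10 = (17*1)*10 = 17*10 = 170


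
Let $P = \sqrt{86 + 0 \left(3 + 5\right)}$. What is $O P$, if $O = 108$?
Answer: $108 \sqrt{86} \approx 1001.6$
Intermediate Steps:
$P = \sqrt{86}$ ($P = \sqrt{86 + 0 \cdot 8} = \sqrt{86 + 0} = \sqrt{86} \approx 9.2736$)
$O P = 108 \sqrt{86}$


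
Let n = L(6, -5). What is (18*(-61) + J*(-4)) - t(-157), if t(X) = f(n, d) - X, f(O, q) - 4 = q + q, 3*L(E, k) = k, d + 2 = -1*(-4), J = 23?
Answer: -1355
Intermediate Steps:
d = 2 (d = -2 - 1*(-4) = -2 + 4 = 2)
L(E, k) = k/3
n = -5/3 (n = (⅓)*(-5) = -5/3 ≈ -1.6667)
f(O, q) = 4 + 2*q (f(O, q) = 4 + (q + q) = 4 + 2*q)
t(X) = 8 - X (t(X) = (4 + 2*2) - X = (4 + 4) - X = 8 - X)
(18*(-61) + J*(-4)) - t(-157) = (18*(-61) + 23*(-4)) - (8 - 1*(-157)) = (-1098 - 92) - (8 + 157) = -1190 - 1*165 = -1190 - 165 = -1355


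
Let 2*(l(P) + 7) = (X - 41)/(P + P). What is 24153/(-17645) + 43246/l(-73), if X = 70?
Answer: -222868164809/36578085 ≈ -6092.9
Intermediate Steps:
l(P) = -7 + 29/(4*P) (l(P) = -7 + ((70 - 41)/(P + P))/2 = -7 + (29/((2*P)))/2 = -7 + (29*(1/(2*P)))/2 = -7 + (29/(2*P))/2 = -7 + 29/(4*P))
24153/(-17645) + 43246/l(-73) = 24153/(-17645) + 43246/(-7 + (29/4)/(-73)) = 24153*(-1/17645) + 43246/(-7 + (29/4)*(-1/73)) = -24153/17645 + 43246/(-7 - 29/292) = -24153/17645 + 43246/(-2073/292) = -24153/17645 + 43246*(-292/2073) = -24153/17645 - 12627832/2073 = -222868164809/36578085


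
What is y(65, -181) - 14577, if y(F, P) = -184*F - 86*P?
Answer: -10971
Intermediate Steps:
y(65, -181) - 14577 = (-184*65 - 86*(-181)) - 14577 = (-11960 + 15566) - 14577 = 3606 - 14577 = -10971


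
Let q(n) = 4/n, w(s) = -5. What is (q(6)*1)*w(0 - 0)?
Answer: -10/3 ≈ -3.3333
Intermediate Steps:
(q(6)*1)*w(0 - 0) = ((4/6)*1)*(-5) = ((4*(⅙))*1)*(-5) = ((⅔)*1)*(-5) = (⅔)*(-5) = -10/3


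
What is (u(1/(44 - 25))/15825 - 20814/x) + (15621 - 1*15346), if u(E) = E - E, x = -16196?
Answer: 2237357/8098 ≈ 276.29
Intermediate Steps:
u(E) = 0
(u(1/(44 - 25))/15825 - 20814/x) + (15621 - 1*15346) = (0/15825 - 20814/(-16196)) + (15621 - 1*15346) = (0*(1/15825) - 20814*(-1/16196)) + (15621 - 15346) = (0 + 10407/8098) + 275 = 10407/8098 + 275 = 2237357/8098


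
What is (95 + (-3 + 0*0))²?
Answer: 8464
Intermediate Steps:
(95 + (-3 + 0*0))² = (95 + (-3 + 0))² = (95 - 3)² = 92² = 8464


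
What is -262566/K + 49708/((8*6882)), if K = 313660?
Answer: 70973599/1079304060 ≈ 0.065759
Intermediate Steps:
-262566/K + 49708/((8*6882)) = -262566/313660 + 49708/((8*6882)) = -262566*1/313660 + 49708/55056 = -131283/156830 + 49708*(1/55056) = -131283/156830 + 12427/13764 = 70973599/1079304060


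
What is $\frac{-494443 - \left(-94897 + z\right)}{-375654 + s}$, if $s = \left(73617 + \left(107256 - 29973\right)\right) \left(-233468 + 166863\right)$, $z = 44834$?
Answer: $\frac{222190}{5025535077} \approx 4.4212 \cdot 10^{-5}$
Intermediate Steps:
$s = -10050694500$ ($s = \left(73617 + \left(107256 - 29973\right)\right) \left(-66605\right) = \left(73617 + 77283\right) \left(-66605\right) = 150900 \left(-66605\right) = -10050694500$)
$\frac{-494443 - \left(-94897 + z\right)}{-375654 + s} = \frac{-494443 + \left(125152 - \left(\left(-39247 + 44834\right) + 69502\right)\right)}{-375654 - 10050694500} = \frac{-494443 + \left(125152 - \left(5587 + 69502\right)\right)}{-10051070154} = \left(-494443 + \left(125152 - 75089\right)\right) \left(- \frac{1}{10051070154}\right) = \left(-494443 + 50063\right) \left(- \frac{1}{10051070154}\right) = \left(-444380\right) \left(- \frac{1}{10051070154}\right) = \frac{222190}{5025535077}$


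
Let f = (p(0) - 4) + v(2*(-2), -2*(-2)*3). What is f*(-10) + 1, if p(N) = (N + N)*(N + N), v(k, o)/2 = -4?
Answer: 121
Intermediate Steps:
v(k, o) = -8 (v(k, o) = 2*(-4) = -8)
p(N) = 4*N² (p(N) = (2*N)*(2*N) = 4*N²)
f = -12 (f = (4*0² - 4) - 8 = (4*0 - 4) - 8 = (0 - 4) - 8 = -4 - 8 = -12)
f*(-10) + 1 = -12*(-10) + 1 = 120 + 1 = 121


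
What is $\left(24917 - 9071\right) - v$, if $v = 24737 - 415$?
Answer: $-8476$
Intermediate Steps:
$v = 24322$
$\left(24917 - 9071\right) - v = \left(24917 - 9071\right) - 24322 = 15846 - 24322 = -8476$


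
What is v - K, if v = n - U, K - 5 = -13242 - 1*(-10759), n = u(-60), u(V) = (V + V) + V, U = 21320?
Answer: -19022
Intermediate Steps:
u(V) = 3*V (u(V) = 2*V + V = 3*V)
n = -180 (n = 3*(-60) = -180)
K = -2478 (K = 5 + (-13242 - 1*(-10759)) = 5 + (-13242 + 10759) = 5 - 2483 = -2478)
v = -21500 (v = -180 - 1*21320 = -180 - 21320 = -21500)
v - K = -21500 - 1*(-2478) = -21500 + 2478 = -19022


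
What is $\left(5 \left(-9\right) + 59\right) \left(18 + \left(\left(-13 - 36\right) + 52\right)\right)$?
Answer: $294$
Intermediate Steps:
$\left(5 \left(-9\right) + 59\right) \left(18 + \left(\left(-13 - 36\right) + 52\right)\right) = \left(-45 + 59\right) \left(18 + \left(\left(-13 - 36\right) + 52\right)\right) = 14 \left(18 + \left(\left(-13 - 36\right) + 52\right)\right) = 14 \left(18 + \left(-49 + 52\right)\right) = 14 \left(18 + 3\right) = 14 \cdot 21 = 294$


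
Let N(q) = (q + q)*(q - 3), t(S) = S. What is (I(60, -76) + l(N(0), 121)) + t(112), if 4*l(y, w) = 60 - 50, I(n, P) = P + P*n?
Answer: -9043/2 ≈ -4521.5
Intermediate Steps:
N(q) = 2*q*(-3 + q) (N(q) = (2*q)*(-3 + q) = 2*q*(-3 + q))
l(y, w) = 5/2 (l(y, w) = (60 - 50)/4 = (¼)*10 = 5/2)
(I(60, -76) + l(N(0), 121)) + t(112) = (-76*(1 + 60) + 5/2) + 112 = (-76*61 + 5/2) + 112 = (-4636 + 5/2) + 112 = -9267/2 + 112 = -9043/2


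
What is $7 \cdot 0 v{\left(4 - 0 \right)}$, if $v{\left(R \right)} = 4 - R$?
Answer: $0$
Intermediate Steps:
$7 \cdot 0 v{\left(4 - 0 \right)} = 7 \cdot 0 \left(4 - \left(4 - 0\right)\right) = 0 \left(4 - \left(4 + 0\right)\right) = 0 \left(4 - 4\right) = 0 \cdot 0 = 0$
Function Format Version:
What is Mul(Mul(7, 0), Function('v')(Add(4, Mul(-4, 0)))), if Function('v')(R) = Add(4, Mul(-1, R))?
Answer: 0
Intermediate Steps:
Mul(Mul(7, 0), Function('v')(Add(4, Mul(-4, 0)))) = Mul(Mul(7, 0), Add(4, Mul(-1, Add(4, Mul(-4, 0))))) = Mul(0, Add(4, Mul(-1, Add(4, 0)))) = Mul(0, Add(4, Mul(-1, 4))) = Mul(0, Add(4, -4)) = Mul(0, 0) = 0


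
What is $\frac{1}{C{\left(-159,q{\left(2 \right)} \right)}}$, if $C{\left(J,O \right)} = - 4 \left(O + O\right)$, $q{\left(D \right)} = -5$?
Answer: $\frac{1}{40} \approx 0.025$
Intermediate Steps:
$C{\left(J,O \right)} = - 8 O$ ($C{\left(J,O \right)} = - 4 \cdot 2 O = - 8 O$)
$\frac{1}{C{\left(-159,q{\left(2 \right)} \right)}} = \frac{1}{\left(-8\right) \left(-5\right)} = \frac{1}{40}$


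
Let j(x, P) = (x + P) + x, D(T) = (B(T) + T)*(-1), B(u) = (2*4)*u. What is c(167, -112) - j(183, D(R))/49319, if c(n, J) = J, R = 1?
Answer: -5524085/49319 ≈ -112.01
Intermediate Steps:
B(u) = 8*u
D(T) = -9*T (D(T) = (8*T + T)*(-1) = (9*T)*(-1) = -9*T)
j(x, P) = P + 2*x (j(x, P) = (P + x) + x = P + 2*x)
c(167, -112) - j(183, D(R))/49319 = -112 - (-9*1 + 2*183)/49319 = -112 - (-9 + 366)/49319 = -112 - 357/49319 = -5524085/49319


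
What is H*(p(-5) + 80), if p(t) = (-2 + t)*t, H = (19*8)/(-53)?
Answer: -17480/53 ≈ -329.81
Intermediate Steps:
H = -152/53 (H = 152*(-1/53) = -152/53 ≈ -2.8679)
p(t) = t*(-2 + t)
H*(p(-5) + 80) = -152*(-5*(-2 - 5) + 80)/53 = -152*(-5*(-7) + 80)/53 = -152*(35 + 80)/53 = -152/53*115 = -17480/53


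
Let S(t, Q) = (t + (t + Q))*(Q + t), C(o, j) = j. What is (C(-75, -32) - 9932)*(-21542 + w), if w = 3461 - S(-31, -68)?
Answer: 308395764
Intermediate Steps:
S(t, Q) = (Q + t)*(Q + 2*t) (S(t, Q) = (t + (Q + t))*(Q + t) = (Q + 2*t)*(Q + t) = (Q + t)*(Q + 2*t))
w = -9409 (w = 3461 - ((-68)² + 2*(-31)² + 3*(-68)*(-31)) = 3461 - (4624 + 2*961 + 6324) = 3461 - (4624 + 1922 + 6324) = 3461 - 1*12870 = 3461 - 12870 = -9409)
(C(-75, -32) - 9932)*(-21542 + w) = (-32 - 9932)*(-21542 - 9409) = -9964*(-30951) = 308395764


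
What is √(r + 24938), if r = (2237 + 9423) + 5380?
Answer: √41978 ≈ 204.89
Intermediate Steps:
r = 17040 (r = 11660 + 5380 = 17040)
√(r + 24938) = √(17040 + 24938) = √41978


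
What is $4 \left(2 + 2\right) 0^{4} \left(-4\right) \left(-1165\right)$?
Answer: $0$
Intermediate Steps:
$4 \left(2 + 2\right) 0^{4} \left(-4\right) \left(-1165\right) = 4 \cdot 4 \cdot 0 \left(-4\right) \left(-1165\right) = 16 \cdot 0 \left(-4\right) \left(-1165\right) = 0 \left(-4\right) \left(-1165\right) = 0 \left(-1165\right) = 0$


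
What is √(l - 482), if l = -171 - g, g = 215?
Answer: 2*I*√217 ≈ 29.462*I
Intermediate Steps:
l = -386 (l = -171 - 1*215 = -171 - 215 = -386)
√(l - 482) = √(-386 - 482) = √(-868) = 2*I*√217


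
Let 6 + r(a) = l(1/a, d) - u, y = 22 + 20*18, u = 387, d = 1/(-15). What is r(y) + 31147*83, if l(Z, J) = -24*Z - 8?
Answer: 493696788/191 ≈ 2.5848e+6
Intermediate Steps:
d = -1/15 ≈ -0.066667
l(Z, J) = -8 - 24*Z
y = 382 (y = 22 + 360 = 382)
r(a) = -401 - 24/a (r(a) = -6 + ((-8 - 24/a) - 1*387) = -6 + ((-8 - 24/a) - 387) = -6 + (-395 - 24/a) = -401 - 24/a)
r(y) + 31147*83 = (-401 - 24/382) + 31147*83 = (-401 - 24*1/382) + 2585201 = (-401 - 12/191) + 2585201 = -76603/191 + 2585201 = 493696788/191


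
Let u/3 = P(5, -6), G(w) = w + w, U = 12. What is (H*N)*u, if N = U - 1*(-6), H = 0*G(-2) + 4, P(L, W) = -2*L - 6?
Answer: -3456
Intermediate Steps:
G(w) = 2*w
P(L, W) = -6 - 2*L
u = -48 (u = 3*(-6 - 2*5) = 3*(-6 - 10) = 3*(-16) = -48)
H = 4 (H = 0*(2*(-2)) + 4 = 0*(-4) + 4 = 0 + 4 = 4)
N = 18 (N = 12 - 1*(-6) = 12 + 6 = 18)
(H*N)*u = (4*18)*(-48) = 72*(-48) = -3456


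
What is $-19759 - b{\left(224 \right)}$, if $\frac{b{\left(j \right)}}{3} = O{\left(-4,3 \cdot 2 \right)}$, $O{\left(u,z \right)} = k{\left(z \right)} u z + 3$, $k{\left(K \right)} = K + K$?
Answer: $-18904$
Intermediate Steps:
$k{\left(K \right)} = 2 K$
$O{\left(u,z \right)} = 3 + 2 u z^{2}$ ($O{\left(u,z \right)} = 2 z u z + 3 = 2 u z z + 3 = 2 u z^{2} + 3 = 3 + 2 u z^{2}$)
$b{\left(j \right)} = -855$ ($b{\left(j \right)} = 3 \left(3 + 2 \left(-4\right) \left(3 \cdot 2\right)^{2}\right) = 3 \left(3 + 2 \left(-4\right) 6^{2}\right) = 3 \left(3 + 2 \left(-4\right) 36\right) = 3 \left(3 - 288\right) = 3 \left(-285\right) = -855$)
$-19759 - b{\left(224 \right)} = -19759 - -855 = -19759 + 855 = -18904$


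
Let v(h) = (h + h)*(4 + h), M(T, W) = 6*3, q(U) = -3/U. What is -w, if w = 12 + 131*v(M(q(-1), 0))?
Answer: -103764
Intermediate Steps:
M(T, W) = 18
v(h) = 2*h*(4 + h) (v(h) = (2*h)*(4 + h) = 2*h*(4 + h))
w = 103764 (w = 12 + 131*(2*18*(4 + 18)) = 12 + 131*(2*18*22) = 12 + 131*792 = 12 + 103752 = 103764)
-w = -1*103764 = -103764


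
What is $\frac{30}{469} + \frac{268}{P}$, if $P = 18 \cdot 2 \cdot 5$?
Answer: $\frac{32773}{21105} \approx 1.5529$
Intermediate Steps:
$P = 180$ ($P = 18 \cdot 10 = 180$)
$\frac{30}{469} + \frac{268}{P} = \frac{30}{469} + \frac{268}{180} = 30 \cdot \frac{1}{469} + 268 \cdot \frac{1}{180} = \frac{30}{469} + \frac{67}{45} = \frac{32773}{21105}$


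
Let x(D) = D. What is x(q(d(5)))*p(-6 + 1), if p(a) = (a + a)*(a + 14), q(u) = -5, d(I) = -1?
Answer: 450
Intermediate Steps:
p(a) = 2*a*(14 + a) (p(a) = (2*a)*(14 + a) = 2*a*(14 + a))
x(q(d(5)))*p(-6 + 1) = -10*(-6 + 1)*(14 + (-6 + 1)) = -10*(-5)*(14 - 5) = -10*(-5)*9 = -5*(-90) = 450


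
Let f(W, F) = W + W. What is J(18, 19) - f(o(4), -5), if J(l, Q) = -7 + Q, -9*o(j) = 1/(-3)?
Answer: 322/27 ≈ 11.926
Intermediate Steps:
o(j) = 1/27 (o(j) = -1/(9*(-3)) = -(-1)/(9*3) = -⅑*(-⅓) = 1/27)
f(W, F) = 2*W
J(18, 19) - f(o(4), -5) = (-7 + 19) - 2/27 = 12 - 1*2/27 = 12 - 2/27 = 322/27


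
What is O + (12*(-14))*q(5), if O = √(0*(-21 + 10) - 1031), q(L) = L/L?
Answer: -168 + I*√1031 ≈ -168.0 + 32.109*I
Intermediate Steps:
q(L) = 1
O = I*√1031 (O = √(0*(-11) - 1031) = √(0 - 1031) = √(-1031) = I*√1031 ≈ 32.109*I)
O + (12*(-14))*q(5) = I*√1031 + (12*(-14))*1 = I*√1031 - 168*1 = I*√1031 - 168 = -168 + I*√1031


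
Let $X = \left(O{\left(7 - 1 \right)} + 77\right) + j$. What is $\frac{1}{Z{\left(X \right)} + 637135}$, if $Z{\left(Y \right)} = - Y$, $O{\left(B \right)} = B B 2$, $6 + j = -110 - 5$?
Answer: $\frac{1}{637107} \approx 1.5696 \cdot 10^{-6}$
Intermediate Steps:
$j = -121$ ($j = -6 - 115 = -121$)
$O{\left(B \right)} = 2 B^{2}$ ($O{\left(B \right)} = B^{2} \cdot 2 = 2 B^{2}$)
$X = 28$ ($X = \left(2 \left(7 - 1\right)^{2} + 77\right) - 121 = \left(2 \cdot 6^{2} + 77\right) - 121 = \left(2 \cdot 36 + 77\right) - 121 = \left(72 + 77\right) - 121 = 149 - 121 = 28$)
$\frac{1}{Z{\left(X \right)} + 637135} = \frac{1}{\left(-1\right) 28 + 637135} = \frac{1}{-28 + 637135} = \frac{1}{637107}$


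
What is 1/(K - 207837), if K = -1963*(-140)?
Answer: 1/66983 ≈ 1.4929e-5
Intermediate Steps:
K = 274820
1/(K - 207837) = 1/(274820 - 207837) = 1/66983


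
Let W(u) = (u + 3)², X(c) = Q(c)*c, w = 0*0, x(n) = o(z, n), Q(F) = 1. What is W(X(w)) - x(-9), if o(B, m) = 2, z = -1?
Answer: 7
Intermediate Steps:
x(n) = 2
w = 0
X(c) = c (X(c) = 1*c = c)
W(u) = (3 + u)²
W(X(w)) - x(-9) = (3 + 0)² - 1*2 = 3² - 2 = 9 - 2 = 7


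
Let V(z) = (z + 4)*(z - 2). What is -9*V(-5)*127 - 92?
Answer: -8093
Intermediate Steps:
V(z) = (-2 + z)*(4 + z) (V(z) = (4 + z)*(-2 + z) = (-2 + z)*(4 + z))
-9*V(-5)*127 - 92 = -9*(-8 + (-5)² + 2*(-5))*127 - 92 = -9*(-8 + 25 - 10)*127 - 92 = -9*7*127 - 92 = -63*127 - 92 = -8001 - 92 = -8093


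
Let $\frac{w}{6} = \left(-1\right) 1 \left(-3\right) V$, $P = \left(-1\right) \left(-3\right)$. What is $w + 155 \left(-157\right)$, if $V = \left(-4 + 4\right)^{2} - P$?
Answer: $-24389$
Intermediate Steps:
$P = 3$
$V = -3$ ($V = \left(-4 + 4\right)^{2} - 3 = 0^{2} - 3 = 0 - 3 = -3$)
$w = -54$ ($w = 6 \left(-1\right) 1 \left(-3\right) \left(-3\right) = 6 \left(-1\right) \left(-3\right) \left(-3\right) = 6 \cdot 3 \left(-3\right) = 6 \left(-9\right) = -54$)
$w + 155 \left(-157\right) = -54 + 155 \left(-157\right) = -54 - 24335 = -24389$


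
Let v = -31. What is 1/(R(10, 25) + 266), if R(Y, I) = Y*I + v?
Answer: 1/485 ≈ 0.0020619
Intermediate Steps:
R(Y, I) = -31 + I*Y (R(Y, I) = Y*I - 31 = I*Y - 31 = -31 + I*Y)
1/(R(10, 25) + 266) = 1/((-31 + 25*10) + 266) = 1/((-31 + 250) + 266) = 1/(219 + 266) = 1/485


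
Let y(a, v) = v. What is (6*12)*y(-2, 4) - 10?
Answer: 278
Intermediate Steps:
(6*12)*y(-2, 4) - 10 = (6*12)*4 - 10 = 72*4 - 10 = 288 - 10 = 278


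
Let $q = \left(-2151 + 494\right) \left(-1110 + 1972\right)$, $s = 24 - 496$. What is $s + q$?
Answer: $-1428806$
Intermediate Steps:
$s = -472$ ($s = 24 - 496 = -472$)
$q = -1428334$ ($q = \left(-1657\right) 862 = -1428334$)
$s + q = -472 - 1428334 = -1428806$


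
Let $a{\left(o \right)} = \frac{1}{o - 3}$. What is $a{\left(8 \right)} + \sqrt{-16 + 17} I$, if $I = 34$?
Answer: $\frac{171}{5} \approx 34.2$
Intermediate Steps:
$a{\left(o \right)} = \frac{1}{-3 + o}$
$a{\left(8 \right)} + \sqrt{-16 + 17} I = \frac{1}{-3 + 8} + \sqrt{-16 + 17} \cdot 34 = \frac{1}{5} + \sqrt{1} \cdot 34 = \frac{1}{5} + 1 \cdot 34 = \frac{1}{5} + 34 = \frac{171}{5}$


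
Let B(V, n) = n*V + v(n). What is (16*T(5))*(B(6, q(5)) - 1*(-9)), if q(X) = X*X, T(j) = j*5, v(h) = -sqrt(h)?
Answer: 61600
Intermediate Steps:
T(j) = 5*j
q(X) = X**2
B(V, n) = -sqrt(n) + V*n (B(V, n) = n*V - sqrt(n) = V*n - sqrt(n) = -sqrt(n) + V*n)
(16*T(5))*(B(6, q(5)) - 1*(-9)) = (16*(5*5))*((-sqrt(5**2) + 6*5**2) - 1*(-9)) = (16*25)*((-sqrt(25) + 6*25) + 9) = 400*((-1*5 + 150) + 9) = 400*((-5 + 150) + 9) = 400*(145 + 9) = 400*154 = 61600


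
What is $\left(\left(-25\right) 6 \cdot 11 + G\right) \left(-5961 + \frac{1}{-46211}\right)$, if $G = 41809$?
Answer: $- \frac{11062349619748}{46211} \approx -2.3939 \cdot 10^{8}$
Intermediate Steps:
$\left(\left(-25\right) 6 \cdot 11 + G\right) \left(-5961 + \frac{1}{-46211}\right) = \left(\left(-25\right) 6 \cdot 11 + 41809\right) \left(-5961 + \frac{1}{-46211}\right) = \left(\left(-150\right) 11 + 41809\right) \left(-5961 - \frac{1}{46211}\right) = \left(-1650 + 41809\right) \left(- \frac{275463772}{46211}\right) = 40159 \left(- \frac{275463772}{46211}\right) = - \frac{11062349619748}{46211}$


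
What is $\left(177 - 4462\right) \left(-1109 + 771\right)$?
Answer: $1448330$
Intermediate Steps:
$\left(177 - 4462\right) \left(-1109 + 771\right) = \left(-4285\right) \left(-338\right) = 1448330$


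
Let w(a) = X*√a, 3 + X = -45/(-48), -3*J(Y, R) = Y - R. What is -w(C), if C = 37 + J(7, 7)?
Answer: 33*√37/16 ≈ 12.546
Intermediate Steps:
J(Y, R) = -Y/3 + R/3 (J(Y, R) = -(Y - R)/3 = -Y/3 + R/3)
X = -33/16 (X = -3 - 45/(-48) = -3 - 45*(-1/48) = -3 + 15/16 = -33/16 ≈ -2.0625)
C = 37 (C = 37 + (-⅓*7 + (⅓)*7) = 37 + (-7/3 + 7/3) = 37 + 0 = 37)
w(a) = -33*√a/16
-w(C) = -(-33)*√37/16 = 33*√37/16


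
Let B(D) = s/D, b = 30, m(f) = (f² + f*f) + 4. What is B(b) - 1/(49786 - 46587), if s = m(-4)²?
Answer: 690979/15995 ≈ 43.200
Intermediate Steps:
m(f) = 4 + 2*f² (m(f) = (f² + f²) + 4 = 2*f² + 4 = 4 + 2*f²)
s = 1296 (s = (4 + 2*(-4)²)² = (4 + 2*16)² = (4 + 32)² = 36² = 1296)
B(D) = 1296/D
B(b) - 1/(49786 - 46587) = 1296/30 - 1/(49786 - 46587) = 1296*(1/30) - 1/3199 = 216/5 - 1*1/3199 = 216/5 - 1/3199 = 690979/15995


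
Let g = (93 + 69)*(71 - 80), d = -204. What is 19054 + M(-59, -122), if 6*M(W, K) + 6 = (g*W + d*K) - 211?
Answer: 225017/6 ≈ 37503.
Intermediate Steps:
g = -1458 (g = 162*(-9) = -1458)
M(W, K) = -217/6 - 243*W - 34*K (M(W, K) = -1 + ((-1458*W - 204*K) - 211)/6 = -1 + (-211 - 1458*W - 204*K)/6 = -1 + (-211/6 - 243*W - 34*K) = -217/6 - 243*W - 34*K)
19054 + M(-59, -122) = 19054 + (-217/6 - 243*(-59) - 34*(-122)) = 19054 + (-217/6 + 14337 + 4148) = 19054 + 110693/6 = 225017/6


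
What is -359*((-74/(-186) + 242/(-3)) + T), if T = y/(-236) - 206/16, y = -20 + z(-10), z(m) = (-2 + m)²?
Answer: 1476102095/43896 ≈ 33627.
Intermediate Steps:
y = 124 (y = -20 + (-2 - 10)² = -20 + (-12)² = -20 + 144 = 124)
T = -6325/472 (T = 124/(-236) - 206/16 = 124*(-1/236) - 206*1/16 = -31/59 - 103/8 = -6325/472 ≈ -13.400)
-359*((-74/(-186) + 242/(-3)) + T) = -359*((-74/(-186) + 242/(-3)) - 6325/472) = -359*((-74*(-1/186) + 242*(-⅓)) - 6325/472) = -359*((37/93 - 242/3) - 6325/472) = -359*(-7465/93 - 6325/472) = -359*(-4111705/43896) = 1476102095/43896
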